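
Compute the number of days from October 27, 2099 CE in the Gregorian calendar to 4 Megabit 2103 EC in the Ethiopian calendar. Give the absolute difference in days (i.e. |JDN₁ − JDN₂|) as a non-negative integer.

4155

JDN of the first date = 2488004.
JDN of the second date = 2492159.
|2492159 − 2488004| = 4155.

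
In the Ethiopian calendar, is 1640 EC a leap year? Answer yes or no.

1640 mod 4 = 0; in the Ethiopian calendar a year is leap when year mod 4 = 3, so it is a common year.

no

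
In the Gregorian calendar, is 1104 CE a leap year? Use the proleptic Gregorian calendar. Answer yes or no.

yes

1104 is divisible by 4 and not by 100, so it is a leap year.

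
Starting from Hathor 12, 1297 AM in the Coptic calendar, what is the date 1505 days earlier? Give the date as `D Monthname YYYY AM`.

28 Thout 1293 AM

JDN of Hathor 12, 1297 AM = 2298465.
2298465 − 1505 = 2296960.
JDN 2296960 in the Coptic calendar is 28 Thout 1293 AM.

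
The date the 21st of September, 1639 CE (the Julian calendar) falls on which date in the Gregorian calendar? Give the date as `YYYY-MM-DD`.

The Julian–Gregorian offset here is 10 days (Julian trailing).
21 September 1639 Julian + 10 days → 1 October 1639 Gregorian.

1639-10-01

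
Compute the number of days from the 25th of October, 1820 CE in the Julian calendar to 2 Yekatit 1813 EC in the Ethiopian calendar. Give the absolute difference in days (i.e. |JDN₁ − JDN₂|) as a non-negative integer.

94

First date → JDN 2386111; second date → JDN 2386205.
The interval is |2386111 − 2386205| = 94 days.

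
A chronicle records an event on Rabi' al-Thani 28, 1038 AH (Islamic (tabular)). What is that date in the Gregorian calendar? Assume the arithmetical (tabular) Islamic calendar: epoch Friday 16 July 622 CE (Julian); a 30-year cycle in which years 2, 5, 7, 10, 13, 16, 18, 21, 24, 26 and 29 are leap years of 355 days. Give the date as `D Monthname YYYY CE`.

Julian Day Number of the source date = 2316034.
Converting JDN 2316034 to the Gregorian calendar gives 25 December 1628 CE.

25 December 1628 CE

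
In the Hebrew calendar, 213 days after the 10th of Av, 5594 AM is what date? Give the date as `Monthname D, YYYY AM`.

Counting 213 days forward from JDN 2391141 reaches JDN 2391354, which is Adar 15, 5595 AM.

Adar 15, 5595 AM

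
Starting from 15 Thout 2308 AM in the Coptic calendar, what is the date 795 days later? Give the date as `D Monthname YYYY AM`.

Counting 795 days forward from JDN 2667676 reaches JDN 2668471, which is 20 Hathor 2310 AM.

20 Hathor 2310 AM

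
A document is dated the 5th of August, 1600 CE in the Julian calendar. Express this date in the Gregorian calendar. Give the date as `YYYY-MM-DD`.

1600-08-15

The Julian–Gregorian offset here is 10 days (Julian trailing).
5 August 1600 Julian + 10 days → 15 August 1600 Gregorian.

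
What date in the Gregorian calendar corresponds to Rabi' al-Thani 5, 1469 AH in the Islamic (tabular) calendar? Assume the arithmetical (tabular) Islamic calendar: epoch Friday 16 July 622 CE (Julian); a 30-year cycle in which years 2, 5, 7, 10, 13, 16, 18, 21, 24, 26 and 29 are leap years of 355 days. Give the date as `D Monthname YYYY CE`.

1 February 2047 CE

Both dates share Julian Day Number 2468743; in the Gregorian calendar that is 1 February 2047 CE.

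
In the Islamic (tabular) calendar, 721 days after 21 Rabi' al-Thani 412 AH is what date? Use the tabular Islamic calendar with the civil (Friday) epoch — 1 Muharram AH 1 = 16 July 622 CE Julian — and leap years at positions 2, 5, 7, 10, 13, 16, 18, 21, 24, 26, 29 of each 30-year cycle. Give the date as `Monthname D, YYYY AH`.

Jumada al-Awwal 5, 414 AH

Counting 721 days forward from JDN 2094194 reaches JDN 2094915, which is Jumada al-Awwal 5, 414 AH.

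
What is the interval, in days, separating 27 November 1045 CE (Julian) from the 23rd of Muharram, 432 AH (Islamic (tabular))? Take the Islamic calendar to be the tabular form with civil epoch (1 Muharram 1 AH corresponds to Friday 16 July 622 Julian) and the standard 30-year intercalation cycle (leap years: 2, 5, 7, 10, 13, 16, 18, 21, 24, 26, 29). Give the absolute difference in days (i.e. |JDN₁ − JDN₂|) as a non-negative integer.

1881

First date → JDN 2103075; second date → JDN 2101194.
The interval is |2103075 − 2101194| = 1881 days.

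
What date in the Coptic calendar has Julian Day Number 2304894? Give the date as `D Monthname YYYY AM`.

22 Paoni 1314 AM

The Gregorian equivalent of JDN 2304894 is 26 June 1598.
In the Coptic calendar that day is 22 Paoni 1314 AM.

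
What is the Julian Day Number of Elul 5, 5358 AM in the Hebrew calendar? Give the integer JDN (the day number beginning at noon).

2304966

Equivalently 6 September 1598 (Gregorian).
JDN 2400001 is 17 November 1858 CE (Gregorian), MJD 0; the target day is −95035 days from there, so JDN = 2304966.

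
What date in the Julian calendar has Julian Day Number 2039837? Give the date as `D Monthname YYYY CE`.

8 October 872 CE

JDN 2039837 is 12 October 872 in the proleptic Gregorian calendar.
In the Julian calendar that day is 8 October 872 CE.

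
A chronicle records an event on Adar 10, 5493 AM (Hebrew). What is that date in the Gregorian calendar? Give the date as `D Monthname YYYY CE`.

Both dates share Julian Day Number 2354081; in the Gregorian calendar that is 25 February 1733 CE.

25 February 1733 CE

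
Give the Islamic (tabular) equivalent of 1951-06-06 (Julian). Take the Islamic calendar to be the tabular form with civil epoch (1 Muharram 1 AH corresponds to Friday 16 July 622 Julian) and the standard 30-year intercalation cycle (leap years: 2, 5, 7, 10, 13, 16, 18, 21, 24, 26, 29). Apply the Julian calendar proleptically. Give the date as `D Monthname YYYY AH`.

14 Ramadan 1370 AH

Julian Day Number of the source date = 2433817.
Converting JDN 2433817 to the tabular Islamic calendar gives 14 Ramadan 1370 AH.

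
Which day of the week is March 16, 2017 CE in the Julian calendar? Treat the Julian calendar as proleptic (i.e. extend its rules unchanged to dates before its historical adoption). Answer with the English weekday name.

Equivalently 29 March 2017 Gregorian, JDN 2457842.
2457842 ≡ 2 (mod 7); counting from Monday = 0 gives Wednesday.

Wednesday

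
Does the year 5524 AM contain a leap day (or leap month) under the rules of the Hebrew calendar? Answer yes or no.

yes

Hebrew year 5524 is year 14 of its 19-year Metonic cycle; leap years are at positions 3, 6, 8, 11, 14, 17, 19, so it is a leap year (13 months).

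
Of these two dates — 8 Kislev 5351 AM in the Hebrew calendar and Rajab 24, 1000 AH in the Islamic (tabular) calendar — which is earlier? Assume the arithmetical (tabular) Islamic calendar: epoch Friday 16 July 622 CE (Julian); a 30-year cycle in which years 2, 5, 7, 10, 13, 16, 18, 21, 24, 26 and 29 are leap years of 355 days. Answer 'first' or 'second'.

Converting both to JDN: 2302134 vs 2302652; the smaller is the first.

first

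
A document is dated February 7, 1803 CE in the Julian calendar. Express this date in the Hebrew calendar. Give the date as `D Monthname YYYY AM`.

Both dates share Julian Day Number 2379641; in the Hebrew calendar that is 27 Shevat 5563 AM.

27 Shevat 5563 AM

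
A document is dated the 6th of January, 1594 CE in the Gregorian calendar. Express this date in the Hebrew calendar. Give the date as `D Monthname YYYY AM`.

14 Tevet 5354 AM

Both dates share Julian Day Number 2303262; in the Hebrew calendar that is 14 Tevet 5354 AM.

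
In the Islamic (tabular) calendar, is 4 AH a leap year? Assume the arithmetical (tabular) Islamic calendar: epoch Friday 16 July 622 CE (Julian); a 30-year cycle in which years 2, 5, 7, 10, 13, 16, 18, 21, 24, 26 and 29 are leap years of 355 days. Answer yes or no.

no

Year 4 AH is year 4 of its 30-year cycle; leap positions are 2, 5, 7, 10, 13, 16, 18, 21, 24, 26, 29, so it is a common year (354 days).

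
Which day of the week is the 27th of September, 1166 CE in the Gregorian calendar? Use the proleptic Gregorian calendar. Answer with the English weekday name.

Since JDN mod 7 = 1 (0 = Monday), the day is Tuesday.

Tuesday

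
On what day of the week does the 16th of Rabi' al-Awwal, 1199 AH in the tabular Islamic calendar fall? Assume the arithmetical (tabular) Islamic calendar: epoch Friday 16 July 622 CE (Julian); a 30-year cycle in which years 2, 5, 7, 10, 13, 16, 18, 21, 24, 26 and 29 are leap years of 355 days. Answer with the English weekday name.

Thursday

Equivalently 27 January 1785 Gregorian, JDN 2373045.
Since JDN mod 7 = 3 (0 = Monday), the day is Thursday.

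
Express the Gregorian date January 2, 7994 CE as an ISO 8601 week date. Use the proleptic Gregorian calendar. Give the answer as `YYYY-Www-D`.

7993-W52-7

The weekday is Sunday (ISO weekday 7).
That Sunday belongs to ISO week 52 of ISO year 7993.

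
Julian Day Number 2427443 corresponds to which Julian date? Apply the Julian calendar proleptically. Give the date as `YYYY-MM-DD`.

The Gregorian equivalent of JDN 2427443 is 5 January 1934.
In the Julian calendar that day is 1933-12-23.

1933-12-23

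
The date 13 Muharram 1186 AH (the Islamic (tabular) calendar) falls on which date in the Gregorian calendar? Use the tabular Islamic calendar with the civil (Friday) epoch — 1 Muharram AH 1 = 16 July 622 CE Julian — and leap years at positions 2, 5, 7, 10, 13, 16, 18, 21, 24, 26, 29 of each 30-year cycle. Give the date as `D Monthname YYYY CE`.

Julian Day Number of the source date = 2368376.
Converting JDN 2368376 to the Gregorian calendar gives 16 April 1772 CE.

16 April 1772 CE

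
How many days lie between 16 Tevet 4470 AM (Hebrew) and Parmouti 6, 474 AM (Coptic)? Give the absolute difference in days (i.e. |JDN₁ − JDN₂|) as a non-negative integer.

17631

First date → JDN 1980377; second date → JDN 1998008.
The interval is |1980377 − 1998008| = 17631 days.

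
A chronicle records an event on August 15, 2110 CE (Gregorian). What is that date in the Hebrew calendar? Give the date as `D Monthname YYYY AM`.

Julian Day Number of the source date = 2491948.
Converting JDN 2491948 to the Hebrew calendar gives 29 Av 5870 AM.

29 Av 5870 AM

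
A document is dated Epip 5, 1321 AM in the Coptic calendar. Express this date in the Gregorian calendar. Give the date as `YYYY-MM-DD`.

1605-07-09

Julian Day Number of the source date = 2307464.
Converting JDN 2307464 to the Gregorian calendar gives 9 July 1605 CE.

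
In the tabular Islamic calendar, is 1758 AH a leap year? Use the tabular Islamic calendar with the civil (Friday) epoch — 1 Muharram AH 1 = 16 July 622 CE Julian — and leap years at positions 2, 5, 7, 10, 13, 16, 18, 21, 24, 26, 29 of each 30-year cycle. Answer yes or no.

yes

Year 1758 AH is year 18 of its 30-year cycle; leap positions are 2, 5, 7, 10, 13, 16, 18, 21, 24, 26, 29, so it is a leap year (355 days).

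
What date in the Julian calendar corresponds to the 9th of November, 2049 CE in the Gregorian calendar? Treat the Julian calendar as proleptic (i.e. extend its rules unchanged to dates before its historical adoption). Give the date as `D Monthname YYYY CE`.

The Julian–Gregorian offset here is 13 days (Julian trailing).
9 November 2049 Gregorian − 13 days → 27 October 2049 Julian.

27 October 2049 CE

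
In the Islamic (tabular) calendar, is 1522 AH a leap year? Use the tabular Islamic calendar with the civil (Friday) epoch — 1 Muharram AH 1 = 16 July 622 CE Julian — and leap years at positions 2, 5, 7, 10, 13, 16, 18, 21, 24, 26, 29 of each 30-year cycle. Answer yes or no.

no

Year 1522 AH is year 22 of its 30-year cycle; leap positions are 2, 5, 7, 10, 13, 16, 18, 21, 24, 26, 29, so it is a common year (354 days).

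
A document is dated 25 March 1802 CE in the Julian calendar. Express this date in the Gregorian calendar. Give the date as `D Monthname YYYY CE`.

6 April 1802 CE

For dates in this range the Gregorian date is 12 days ahead of the Julian.
25 March 1802 Julian + 12 days → 6 April 1802 Gregorian.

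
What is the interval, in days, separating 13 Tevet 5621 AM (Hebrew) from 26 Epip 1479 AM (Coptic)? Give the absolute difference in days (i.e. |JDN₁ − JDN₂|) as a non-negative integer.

35577

First date → JDN 2400771; second date → JDN 2365194.
The interval is |2400771 − 2365194| = 35577 days.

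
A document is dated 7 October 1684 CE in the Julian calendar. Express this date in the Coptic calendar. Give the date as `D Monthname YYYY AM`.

10 Paopi 1401 AM

Both dates share Julian Day Number 2336419; in the Coptic calendar that is 10 Paopi 1401 AM.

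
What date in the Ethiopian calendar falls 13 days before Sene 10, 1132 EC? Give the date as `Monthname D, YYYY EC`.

JDN of Sene 10, 1132 EC = 2137598.
2137598 − 13 = 2137585.
JDN 2137585 in the Ethiopian calendar is Ginbot 27, 1132 EC.

Ginbot 27, 1132 EC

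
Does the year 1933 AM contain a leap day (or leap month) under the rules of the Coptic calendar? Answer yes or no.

1933 mod 4 = 1; in the Coptic calendar a year is leap when year mod 4 = 3, so it is a common year.

no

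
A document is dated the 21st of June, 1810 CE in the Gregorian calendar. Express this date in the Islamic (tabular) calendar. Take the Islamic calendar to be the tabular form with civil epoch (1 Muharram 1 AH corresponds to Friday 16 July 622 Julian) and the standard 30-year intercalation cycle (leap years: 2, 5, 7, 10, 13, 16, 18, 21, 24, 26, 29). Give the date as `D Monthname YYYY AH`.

Julian Day Number of the source date = 2382320.
Converting JDN 2382320 to the tabular Islamic calendar gives 18 Jumada al-Awwal 1225 AH.

18 Jumada al-Awwal 1225 AH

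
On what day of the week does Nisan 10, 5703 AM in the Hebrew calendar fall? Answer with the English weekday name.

This is JDN 2430830 (15 April 1943 Gregorian).
Since JDN mod 7 = 3 (0 = Monday), the day is Thursday.

Thursday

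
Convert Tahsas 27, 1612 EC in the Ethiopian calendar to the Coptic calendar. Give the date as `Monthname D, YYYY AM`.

Koiak 27, 1336 AM

Both dates share Julian Day Number 2312755; in the Coptic calendar that is 27 Koiak 1336 AM.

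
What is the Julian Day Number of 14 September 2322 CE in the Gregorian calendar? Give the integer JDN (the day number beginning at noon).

JDN 2451545 is 1 January 2000 CE (Gregorian); the target day is +117864 days from there, so JDN = 2569409.

2569409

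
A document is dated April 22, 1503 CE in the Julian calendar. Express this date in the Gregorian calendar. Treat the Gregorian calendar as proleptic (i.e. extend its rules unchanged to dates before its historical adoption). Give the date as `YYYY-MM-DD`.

The Julian–Gregorian offset here is 10 days (Julian trailing).
22 April 1503 Julian + 10 days → 2 May 1503 Gregorian.

1503-05-02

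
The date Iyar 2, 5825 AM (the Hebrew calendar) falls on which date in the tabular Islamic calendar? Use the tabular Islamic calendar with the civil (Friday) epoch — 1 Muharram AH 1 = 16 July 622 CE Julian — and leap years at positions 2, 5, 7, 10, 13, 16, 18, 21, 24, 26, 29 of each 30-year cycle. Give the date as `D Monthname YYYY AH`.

2 Safar 1488 AH

The source date corresponds to 8 May 2065 in the Gregorian calendar (JDN 2475414).
That day falls on 2 Safar 1488 AH in the tabular Islamic calendar.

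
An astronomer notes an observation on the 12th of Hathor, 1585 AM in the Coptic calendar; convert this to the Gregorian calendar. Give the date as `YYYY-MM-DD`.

1868-11-20

Julian Day Number of the source date = 2403657.
Converting JDN 2403657 to the Gregorian calendar gives 20 November 1868 CE.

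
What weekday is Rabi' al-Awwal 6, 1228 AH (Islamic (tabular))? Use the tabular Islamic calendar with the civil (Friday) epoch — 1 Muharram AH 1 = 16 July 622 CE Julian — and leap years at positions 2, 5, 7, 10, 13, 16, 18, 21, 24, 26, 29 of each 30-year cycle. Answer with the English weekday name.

In the Gregorian calendar this is 9 March 1813 (JDN 2383312).
Since JDN mod 7 = 1 (0 = Monday), the day is Tuesday.

Tuesday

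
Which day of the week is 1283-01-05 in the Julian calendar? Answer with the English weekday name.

Tuesday

This is JDN 2189678 (12 January 1283 Gregorian).
Since JDN mod 7 = 1 (0 = Monday), the day is Tuesday.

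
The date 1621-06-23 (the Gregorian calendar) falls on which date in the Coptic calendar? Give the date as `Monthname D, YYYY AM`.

Paoni 19, 1337 AM

Both dates share Julian Day Number 2313292; in the Coptic calendar that is 19 Paoni 1337 AM.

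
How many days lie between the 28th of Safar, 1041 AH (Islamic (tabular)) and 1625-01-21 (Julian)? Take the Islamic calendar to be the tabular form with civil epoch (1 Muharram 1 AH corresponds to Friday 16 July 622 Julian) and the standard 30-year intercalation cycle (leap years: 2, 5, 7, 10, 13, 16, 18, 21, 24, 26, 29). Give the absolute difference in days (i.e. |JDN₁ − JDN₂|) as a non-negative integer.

2428

JDN of the first date = 2317038.
JDN of the second date = 2314610.
|2314610 − 2317038| = 2428.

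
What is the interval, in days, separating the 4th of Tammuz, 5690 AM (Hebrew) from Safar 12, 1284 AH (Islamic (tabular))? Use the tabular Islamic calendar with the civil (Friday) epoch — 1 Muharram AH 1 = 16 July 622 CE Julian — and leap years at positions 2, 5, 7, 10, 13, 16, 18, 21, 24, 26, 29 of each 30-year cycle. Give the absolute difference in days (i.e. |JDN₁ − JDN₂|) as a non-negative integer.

First date → JDN 2426158; second date → JDN 2403133.
The interval is |2426158 − 2403133| = 23025 days.

23025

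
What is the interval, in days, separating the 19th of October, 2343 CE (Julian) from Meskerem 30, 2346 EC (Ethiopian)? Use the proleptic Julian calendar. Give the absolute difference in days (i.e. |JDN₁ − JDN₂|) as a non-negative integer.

3631

First date → JDN 2577130; second date → JDN 2580761.
The interval is |2577130 − 2580761| = 3631 days.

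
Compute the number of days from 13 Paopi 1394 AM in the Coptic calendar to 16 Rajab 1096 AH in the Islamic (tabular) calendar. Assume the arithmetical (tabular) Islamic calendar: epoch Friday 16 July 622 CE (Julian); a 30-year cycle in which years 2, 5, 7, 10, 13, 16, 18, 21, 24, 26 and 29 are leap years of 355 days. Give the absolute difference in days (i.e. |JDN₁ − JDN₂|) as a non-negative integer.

2798

First date → JDN 2333865; second date → JDN 2336663.
The interval is |2333865 − 2336663| = 2798 days.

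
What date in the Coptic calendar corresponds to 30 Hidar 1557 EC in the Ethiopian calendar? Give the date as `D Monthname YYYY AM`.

Julian Day Number of the source date = 2292639.
Converting JDN 2292639 to the Coptic calendar gives 30 Hathor 1281 AM.

30 Hathor 1281 AM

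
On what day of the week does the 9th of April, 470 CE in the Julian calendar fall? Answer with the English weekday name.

Thursday

Equivalently 10 April 470 Gregorian, JDN 1892824.
1892824 ≡ 3 (mod 7); counting from Monday = 0 gives Thursday.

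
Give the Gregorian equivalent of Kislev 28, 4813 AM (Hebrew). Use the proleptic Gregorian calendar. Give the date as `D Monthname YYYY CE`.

Julian Day Number of the source date = 2105628.
Converting JDN 2105628 to the Gregorian calendar gives 29 November 1052 CE.

29 November 1052 CE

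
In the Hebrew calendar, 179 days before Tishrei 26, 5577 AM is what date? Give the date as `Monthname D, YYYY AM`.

The starting date is JDN 2384631; 2384631 − 179 = 2384452.
JDN 2384452 corresponds to Nisan 24, 5576 AM.

Nisan 24, 5576 AM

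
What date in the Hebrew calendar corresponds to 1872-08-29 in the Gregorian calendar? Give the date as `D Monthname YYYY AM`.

Julian Day Number of the source date = 2405035.
Converting JDN 2405035 to the Hebrew calendar gives 25 Av 5632 AM.

25 Av 5632 AM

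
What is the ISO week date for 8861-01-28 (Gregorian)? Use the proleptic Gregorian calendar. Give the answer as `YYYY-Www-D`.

8861-W04-5

The weekday is Friday (ISO weekday 5).
That Friday belongs to ISO week 4 of ISO year 8861.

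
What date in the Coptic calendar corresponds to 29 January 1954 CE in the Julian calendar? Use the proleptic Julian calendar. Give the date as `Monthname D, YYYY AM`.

The source date corresponds to 11 February 1954 in the Gregorian calendar (JDN 2434785).
That day falls on 4 Meshir 1670 AM in the Coptic calendar.

Meshir 4, 1670 AM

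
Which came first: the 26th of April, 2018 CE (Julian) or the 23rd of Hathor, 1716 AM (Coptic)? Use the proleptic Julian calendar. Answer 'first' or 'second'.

The two dates have Julian Day Numbers 2458248 and 2451516 respectively.
Since 2451516 < 2458248, the second date comes first.

second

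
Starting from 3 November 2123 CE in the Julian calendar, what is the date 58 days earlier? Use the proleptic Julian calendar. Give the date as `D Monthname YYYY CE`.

6 September 2123 CE

Counting 58 days back from JDN 2496790 reaches JDN 2496732, which is 6 September 2123 CE.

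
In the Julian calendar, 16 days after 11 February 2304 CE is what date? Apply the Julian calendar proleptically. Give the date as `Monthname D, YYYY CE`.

JDN of 11 February 2304 CE = 2562635.
2562635 + 16 = 2562651.
JDN 2562651 in the Julian calendar is February 27, 2304 CE.

February 27, 2304 CE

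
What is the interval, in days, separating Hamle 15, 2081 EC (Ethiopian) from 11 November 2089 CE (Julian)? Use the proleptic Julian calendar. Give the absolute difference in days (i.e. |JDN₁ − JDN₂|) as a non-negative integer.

125

JDN of the first date = 2484255.
JDN of the second date = 2484380.
|2484380 − 2484255| = 125.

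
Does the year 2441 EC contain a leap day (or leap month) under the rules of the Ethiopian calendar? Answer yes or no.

no

2441 mod 4 = 1; in the Ethiopian calendar a year is leap when year mod 4 = 3, so it is a common year.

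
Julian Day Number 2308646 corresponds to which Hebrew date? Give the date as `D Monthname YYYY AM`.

23 Tishrei 5369 AM

The Gregorian equivalent of JDN 2308646 is 3 October 1608.
In the Hebrew calendar that day is 23 Tishrei 5369 AM.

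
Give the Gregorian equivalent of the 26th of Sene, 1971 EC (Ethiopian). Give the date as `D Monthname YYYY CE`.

Both dates share Julian Day Number 2444058; in the Gregorian calendar that is 3 July 1979 CE.

3 July 1979 CE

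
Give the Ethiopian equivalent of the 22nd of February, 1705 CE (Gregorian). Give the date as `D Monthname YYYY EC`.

Both dates share Julian Day Number 2343851; in the Ethiopian calendar that is 17 Yekatit 1697 EC.

17 Yekatit 1697 EC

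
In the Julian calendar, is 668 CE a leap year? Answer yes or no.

yes

668 mod 4 = 0, so it is a leap year in the Julian calendar.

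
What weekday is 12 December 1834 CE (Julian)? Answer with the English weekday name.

This is JDN 2391272 (24 December 1834 Gregorian).
2391272 ≡ 2 (mod 7); counting from Monday = 0 gives Wednesday.

Wednesday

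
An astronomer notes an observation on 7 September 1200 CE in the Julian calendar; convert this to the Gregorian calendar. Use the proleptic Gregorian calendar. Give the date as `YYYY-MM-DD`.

At this point the Julian calendar is 7 days behind the Gregorian.
7 September 1200 Julian + 7 days → 14 September 1200 Gregorian.

1200-09-14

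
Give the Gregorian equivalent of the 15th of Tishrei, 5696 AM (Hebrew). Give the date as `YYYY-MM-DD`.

1935-10-12

Julian Day Number of the source date = 2428088.
Converting JDN 2428088 to the Gregorian calendar gives 12 October 1935 CE.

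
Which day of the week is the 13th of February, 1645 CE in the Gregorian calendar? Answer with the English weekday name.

JDN 2321928 mod 7 = 0, and JDN 0 was a Monday, so this is a Monday.

Monday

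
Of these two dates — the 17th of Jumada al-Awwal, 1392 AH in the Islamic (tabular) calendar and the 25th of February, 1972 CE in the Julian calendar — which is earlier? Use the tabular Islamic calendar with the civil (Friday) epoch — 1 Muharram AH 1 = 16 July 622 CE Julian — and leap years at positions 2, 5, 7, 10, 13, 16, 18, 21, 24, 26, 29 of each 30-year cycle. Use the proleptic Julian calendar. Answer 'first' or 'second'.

second

First date → JDN 2441498; second date → JDN 2441386.
JDN 2441386 < JDN 2441498, so the second date is earlier.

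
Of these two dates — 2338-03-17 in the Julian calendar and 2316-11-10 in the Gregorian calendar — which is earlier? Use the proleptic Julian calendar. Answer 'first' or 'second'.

second

First date → JDN 2575088; second date → JDN 2567275.
JDN 2567275 < JDN 2575088, so the second date is earlier.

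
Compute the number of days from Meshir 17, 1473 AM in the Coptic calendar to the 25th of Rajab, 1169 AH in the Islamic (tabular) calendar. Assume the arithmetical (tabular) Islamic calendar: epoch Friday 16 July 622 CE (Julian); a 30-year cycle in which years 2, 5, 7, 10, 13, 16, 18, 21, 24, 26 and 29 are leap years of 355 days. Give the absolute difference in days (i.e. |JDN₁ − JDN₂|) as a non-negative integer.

303

First date → JDN 2362844; second date → JDN 2362541.
The interval is |2362844 − 2362541| = 303 days.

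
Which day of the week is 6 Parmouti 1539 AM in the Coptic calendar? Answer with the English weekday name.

In the Gregorian calendar this is 13 April 1823 (JDN 2386999).
JDN 2386999 mod 7 = 6, and JDN 0 was a Monday, so this is a Sunday.

Sunday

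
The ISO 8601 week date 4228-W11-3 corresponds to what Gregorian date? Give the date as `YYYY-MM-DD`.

ISO week 1 of 4228 is the week containing the first Thursday of 4228.
Week 11, day 3 (Wednesday) lands on 4228-03-12.

4228-03-12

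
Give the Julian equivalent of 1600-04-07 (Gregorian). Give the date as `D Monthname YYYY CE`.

28 March 1600 CE

The Julian–Gregorian offset here is 10 days (Julian trailing).
7 April 1600 Gregorian − 10 days → 28 March 1600 Julian.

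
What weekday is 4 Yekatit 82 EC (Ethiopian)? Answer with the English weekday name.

In the proleptic Gregorian calendar this is 27 January 90 (JDN 1753959).
JDN 1753959 mod 7 = 4, and JDN 0 was a Monday, so this is a Friday.

Friday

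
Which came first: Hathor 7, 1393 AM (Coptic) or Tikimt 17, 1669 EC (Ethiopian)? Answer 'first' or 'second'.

second

Converting both to JDN: 2333524 vs 2333504; the smaller is the second.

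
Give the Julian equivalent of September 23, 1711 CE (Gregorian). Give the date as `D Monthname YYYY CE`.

12 September 1711 CE

For dates in this range the Gregorian date is 11 days ahead of the Julian.
23 September 1711 Gregorian − 11 days → 12 September 1711 Julian.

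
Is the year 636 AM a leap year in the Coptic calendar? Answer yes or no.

636 mod 4 = 0; in the Coptic calendar a year is leap when year mod 4 = 3, so it is a common year.

no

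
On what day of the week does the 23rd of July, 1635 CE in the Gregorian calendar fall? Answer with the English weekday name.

Monday

Since JDN mod 7 = 0 (0 = Monday), the day is Monday.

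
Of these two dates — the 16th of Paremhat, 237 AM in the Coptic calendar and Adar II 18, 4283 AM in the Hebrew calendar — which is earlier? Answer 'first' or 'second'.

first

The two dates have Julian Day Numbers 1911424 and 1912163 respectively.
Since 1911424 < 1912163, the first date comes first.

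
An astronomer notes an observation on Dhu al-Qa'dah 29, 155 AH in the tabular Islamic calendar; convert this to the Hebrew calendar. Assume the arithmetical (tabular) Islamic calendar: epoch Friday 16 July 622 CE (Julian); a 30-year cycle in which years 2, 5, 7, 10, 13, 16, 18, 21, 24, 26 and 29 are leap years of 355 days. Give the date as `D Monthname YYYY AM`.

29 Cheshvan 4533 AM

Both dates share Julian Day Number 2003335; in the Hebrew calendar that is 29 Cheshvan 4533 AM.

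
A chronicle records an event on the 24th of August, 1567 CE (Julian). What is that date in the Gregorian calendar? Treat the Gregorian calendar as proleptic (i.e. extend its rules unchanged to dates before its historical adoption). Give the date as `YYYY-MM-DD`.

At this point the Julian calendar is 10 days behind the Gregorian.
24 August 1567 Julian + 10 days → 3 September 1567 Gregorian.

1567-09-03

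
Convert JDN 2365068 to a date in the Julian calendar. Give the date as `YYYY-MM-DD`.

1763-03-16

The Gregorian equivalent of JDN 2365068 is 27 March 1763.
In the Julian calendar that day is 1763-03-16.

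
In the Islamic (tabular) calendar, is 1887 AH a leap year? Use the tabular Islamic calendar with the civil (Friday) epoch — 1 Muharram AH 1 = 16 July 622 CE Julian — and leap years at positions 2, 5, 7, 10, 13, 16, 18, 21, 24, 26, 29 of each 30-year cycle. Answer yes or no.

Year 1887 AH is year 27 of its 30-year cycle; leap positions are 2, 5, 7, 10, 13, 16, 18, 21, 24, 26, 29, so it is a common year (354 days).

no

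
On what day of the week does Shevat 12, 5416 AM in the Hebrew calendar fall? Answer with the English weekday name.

This is JDN 2325939 (7 February 1656 Gregorian).
JDN 2325939 mod 7 = 0, and JDN 0 was a Monday, so this is a Monday.

Monday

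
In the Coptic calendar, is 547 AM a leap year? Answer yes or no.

yes

547 mod 4 = 3; in the Coptic calendar a year is leap when year mod 4 = 3, so it is a leap year.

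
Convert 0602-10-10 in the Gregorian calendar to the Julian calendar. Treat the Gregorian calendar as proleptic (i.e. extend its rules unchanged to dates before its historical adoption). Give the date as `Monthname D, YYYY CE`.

At this point the Julian calendar is 3 days behind the Gregorian.
10 October 602 Gregorian − 3 days → 7 October 602 Julian.

October 7, 602 CE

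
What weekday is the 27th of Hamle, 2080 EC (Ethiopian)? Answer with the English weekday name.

Tuesday

Equivalently 3 August 2088 Gregorian, JDN 2483902.
Since JDN mod 7 = 1 (0 = Monday), the day is Tuesday.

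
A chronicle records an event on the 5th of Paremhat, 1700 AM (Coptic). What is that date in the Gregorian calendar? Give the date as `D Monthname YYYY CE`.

14 March 1984 CE

Julian Day Number of the source date = 2445774.
Converting JDN 2445774 to the Gregorian calendar gives 14 March 1984 CE.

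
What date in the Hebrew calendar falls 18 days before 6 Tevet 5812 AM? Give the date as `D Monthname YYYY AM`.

Counting 18 days back from JDN 2470515 reaches JDN 2470497, which is 17 Kislev 5812 AM.

17 Kislev 5812 AM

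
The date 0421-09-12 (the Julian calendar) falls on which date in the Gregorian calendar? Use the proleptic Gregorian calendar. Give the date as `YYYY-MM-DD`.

At this point the Julian calendar is 1 day behind the Gregorian.
12 September 421 Julian + 1 day → 13 September 421 Gregorian.

0421-09-13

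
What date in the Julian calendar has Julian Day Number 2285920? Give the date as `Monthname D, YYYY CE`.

JDN 2285920 is 15 July 1546 in the proleptic Gregorian calendar.
In the Julian calendar that day is July 5, 1546 CE.

July 5, 1546 CE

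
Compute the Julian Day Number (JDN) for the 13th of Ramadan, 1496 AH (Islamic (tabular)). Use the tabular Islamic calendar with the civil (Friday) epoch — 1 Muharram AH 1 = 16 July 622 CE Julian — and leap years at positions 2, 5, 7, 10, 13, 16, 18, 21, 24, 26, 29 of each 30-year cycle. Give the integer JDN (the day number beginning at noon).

2478466

In the Gregorian calendar the same day is 15 September 2073.
JDN 2400001 is 17 November 1858 CE (Gregorian), MJD 0; the target day is +78465 days from there, so JDN = 2478466.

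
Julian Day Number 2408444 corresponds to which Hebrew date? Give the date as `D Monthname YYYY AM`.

7 Tevet 5642 AM

The Gregorian equivalent of JDN 2408444 is 29 December 1881.
In the Hebrew calendar that day is 7 Tevet 5642 AM.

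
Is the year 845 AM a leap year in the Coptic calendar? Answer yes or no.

845 mod 4 = 1; in the Coptic calendar a year is leap when year mod 4 = 3, so it is a common year.

no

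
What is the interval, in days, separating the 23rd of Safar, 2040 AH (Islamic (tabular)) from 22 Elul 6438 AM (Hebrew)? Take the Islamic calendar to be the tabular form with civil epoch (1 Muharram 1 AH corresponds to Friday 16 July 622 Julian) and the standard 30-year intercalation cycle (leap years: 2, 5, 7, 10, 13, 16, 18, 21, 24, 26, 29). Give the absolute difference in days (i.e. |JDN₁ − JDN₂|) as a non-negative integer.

JDN of the first date = 2671046.
JDN of the second date = 2699423.
|2699423 − 2671046| = 28377.

28377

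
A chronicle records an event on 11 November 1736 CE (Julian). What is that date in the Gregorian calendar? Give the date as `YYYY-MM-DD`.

At this point the Julian calendar is 11 days behind the Gregorian.
11 November 1736 Julian + 11 days → 22 November 1736 Gregorian.

1736-11-22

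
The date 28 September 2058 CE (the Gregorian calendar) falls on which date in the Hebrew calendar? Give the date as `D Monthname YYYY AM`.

Julian Day Number of the source date = 2473000.
Converting JDN 2473000 to the Hebrew calendar gives 10 Tishrei 5819 AM.

10 Tishrei 5819 AM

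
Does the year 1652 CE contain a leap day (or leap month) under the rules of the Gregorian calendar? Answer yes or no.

yes

1652 is divisible by 4 and not by 100, so it is a leap year.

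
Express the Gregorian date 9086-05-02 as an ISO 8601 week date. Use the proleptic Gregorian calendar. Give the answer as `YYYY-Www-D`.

9086-W17-7

The weekday is Sunday (ISO weekday 7).
That Sunday belongs to ISO week 17 of ISO year 9086.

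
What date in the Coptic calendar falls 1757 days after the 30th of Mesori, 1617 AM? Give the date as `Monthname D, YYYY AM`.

JDN of the 30th of Mesori, 1617 AM = 2415633.
2415633 + 1757 = 2417390.
JDN 2417390 in the Coptic calendar is Paoni 21, 1622 AM.

Paoni 21, 1622 AM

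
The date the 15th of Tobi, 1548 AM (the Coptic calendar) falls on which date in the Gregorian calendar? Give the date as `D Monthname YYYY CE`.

Both dates share Julian Day Number 2390206; in the Gregorian calendar that is 23 January 1832 CE.

23 January 1832 CE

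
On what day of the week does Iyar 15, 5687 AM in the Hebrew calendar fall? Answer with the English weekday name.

Tuesday

In the Gregorian calendar this is 17 May 1927 (JDN 2425018).
JDN 2425018 mod 7 = 1, and JDN 0 was a Monday, so this is a Tuesday.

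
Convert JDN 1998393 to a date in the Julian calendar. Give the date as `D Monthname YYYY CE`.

JDN 1998393 is 25 April 759 in the proleptic Gregorian calendar.
In the Julian calendar that day is 21 April 759 CE.

21 April 759 CE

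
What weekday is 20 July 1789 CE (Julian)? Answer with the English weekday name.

Friday

This is JDN 2374691 (31 July 1789 Gregorian).
JDN 2374691 mod 7 = 4, and JDN 0 was a Monday, so this is a Friday.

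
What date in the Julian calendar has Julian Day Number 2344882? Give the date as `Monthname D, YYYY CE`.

JDN 2344882 is 20 December 1707 in the Gregorian calendar.
In the Julian calendar that day is December 9, 1707 CE.

December 9, 1707 CE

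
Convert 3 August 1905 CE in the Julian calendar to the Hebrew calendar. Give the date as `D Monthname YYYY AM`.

Both dates share Julian Day Number 2417074; in the Hebrew calendar that is 15 Av 5665 AM.

15 Av 5665 AM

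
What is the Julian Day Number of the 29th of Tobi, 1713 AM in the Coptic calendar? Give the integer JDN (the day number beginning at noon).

2450486

In the Gregorian calendar the same day is 6 February 1997.
JDN 2299161 is 15 October 1582 CE (Gregorian); the target day is +151325 days from there, so JDN = 2450486.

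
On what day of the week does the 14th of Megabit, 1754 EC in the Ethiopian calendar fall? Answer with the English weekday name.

Equivalently 21 March 1762 Gregorian, JDN 2364697.
2364697 ≡ 6 (mod 7); counting from Monday = 0 gives Sunday.

Sunday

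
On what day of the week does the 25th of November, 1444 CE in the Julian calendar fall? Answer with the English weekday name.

Wednesday

This is JDN 2248808 (4 December 1444 Gregorian).
Since JDN mod 7 = 2 (0 = Monday), the day is Wednesday.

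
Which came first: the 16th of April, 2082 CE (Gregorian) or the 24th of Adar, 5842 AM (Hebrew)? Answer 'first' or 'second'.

second

First date → JDN 2481601; second date → JDN 2481579.
JDN 2481579 < JDN 2481601, so the second date is earlier.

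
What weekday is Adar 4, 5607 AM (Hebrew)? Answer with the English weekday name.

Equivalently 20 February 1847 Gregorian, JDN 2395713.
2395713 ≡ 5 (mod 7); counting from Monday = 0 gives Saturday.

Saturday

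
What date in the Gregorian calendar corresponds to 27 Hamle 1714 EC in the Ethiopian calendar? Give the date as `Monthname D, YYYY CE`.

August 1, 1722 CE

Julian Day Number of the source date = 2350220.
Converting JDN 2350220 to the Gregorian calendar gives 1 August 1722 CE.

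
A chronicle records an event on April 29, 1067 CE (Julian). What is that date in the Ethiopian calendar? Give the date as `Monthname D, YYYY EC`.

Ginbot 4, 1059 EC

The source date corresponds to 5 May 1067 in the proleptic Gregorian calendar (JDN 2110898).
That day falls on 4 Ginbot 1059 EC in the Ethiopian calendar.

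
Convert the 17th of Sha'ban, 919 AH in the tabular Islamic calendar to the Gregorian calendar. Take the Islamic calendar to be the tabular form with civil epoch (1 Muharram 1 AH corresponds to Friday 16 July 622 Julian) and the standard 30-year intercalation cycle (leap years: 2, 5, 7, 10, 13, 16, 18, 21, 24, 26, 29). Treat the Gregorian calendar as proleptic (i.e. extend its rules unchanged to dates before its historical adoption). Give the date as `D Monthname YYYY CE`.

28 October 1513 CE

Julian Day Number of the source date = 2273972.
Converting JDN 2273972 to the Gregorian calendar gives 28 October 1513 CE.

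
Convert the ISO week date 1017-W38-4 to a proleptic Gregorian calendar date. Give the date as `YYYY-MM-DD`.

ISO week 1 of 1017 is the week containing the first Thursday of 1017.
Week 38, day 4 (Thursday) lands on 1017-09-18.

1017-09-18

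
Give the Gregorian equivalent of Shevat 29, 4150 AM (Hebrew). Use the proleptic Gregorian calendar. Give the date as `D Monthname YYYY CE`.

1 February 390 CE

Both dates share Julian Day Number 1863536; in the Gregorian calendar that is 1 February 390 CE.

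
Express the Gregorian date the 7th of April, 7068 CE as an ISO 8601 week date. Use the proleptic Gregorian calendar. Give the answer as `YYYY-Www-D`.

The weekday is Tuesday (ISO weekday 2).
That Tuesday belongs to ISO week 15 of ISO year 7068.

7068-W15-2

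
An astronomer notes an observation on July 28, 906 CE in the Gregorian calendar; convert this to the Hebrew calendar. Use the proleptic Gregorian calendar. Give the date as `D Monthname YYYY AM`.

28 Tammuz 4666 AM

Julian Day Number of the source date = 2052178.
Converting JDN 2052178 to the Hebrew calendar gives 28 Tammuz 4666 AM.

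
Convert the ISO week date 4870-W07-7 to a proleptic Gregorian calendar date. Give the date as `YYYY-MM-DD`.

4870-02-16

ISO week 1 of 4870 is the week containing the first Thursday of 4870.
Week 7, day 7 (Sunday) lands on 4870-02-16.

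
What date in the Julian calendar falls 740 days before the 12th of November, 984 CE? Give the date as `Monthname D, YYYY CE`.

November 3, 982 CE

The starting date is JDN 2080780; 2080780 − 740 = 2080040.
JDN 2080040 corresponds to November 3, 982 CE.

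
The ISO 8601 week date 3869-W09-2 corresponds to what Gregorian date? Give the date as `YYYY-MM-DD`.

ISO week 1 of 3869 is the week containing the first Thursday of 3869.
Week 9, day 2 (Tuesday) lands on 3869-03-02.

3869-03-02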